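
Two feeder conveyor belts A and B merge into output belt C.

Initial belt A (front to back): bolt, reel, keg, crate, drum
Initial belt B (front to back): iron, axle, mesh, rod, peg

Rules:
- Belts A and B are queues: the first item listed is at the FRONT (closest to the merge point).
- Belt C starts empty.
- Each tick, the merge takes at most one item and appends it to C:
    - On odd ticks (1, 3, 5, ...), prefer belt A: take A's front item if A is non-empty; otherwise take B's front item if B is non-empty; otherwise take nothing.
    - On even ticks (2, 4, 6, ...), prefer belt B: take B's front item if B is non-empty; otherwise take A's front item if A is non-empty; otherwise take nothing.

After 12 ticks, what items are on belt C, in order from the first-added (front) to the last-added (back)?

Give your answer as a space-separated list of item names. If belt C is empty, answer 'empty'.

Answer: bolt iron reel axle keg mesh crate rod drum peg

Derivation:
Tick 1: prefer A, take bolt from A; A=[reel,keg,crate,drum] B=[iron,axle,mesh,rod,peg] C=[bolt]
Tick 2: prefer B, take iron from B; A=[reel,keg,crate,drum] B=[axle,mesh,rod,peg] C=[bolt,iron]
Tick 3: prefer A, take reel from A; A=[keg,crate,drum] B=[axle,mesh,rod,peg] C=[bolt,iron,reel]
Tick 4: prefer B, take axle from B; A=[keg,crate,drum] B=[mesh,rod,peg] C=[bolt,iron,reel,axle]
Tick 5: prefer A, take keg from A; A=[crate,drum] B=[mesh,rod,peg] C=[bolt,iron,reel,axle,keg]
Tick 6: prefer B, take mesh from B; A=[crate,drum] B=[rod,peg] C=[bolt,iron,reel,axle,keg,mesh]
Tick 7: prefer A, take crate from A; A=[drum] B=[rod,peg] C=[bolt,iron,reel,axle,keg,mesh,crate]
Tick 8: prefer B, take rod from B; A=[drum] B=[peg] C=[bolt,iron,reel,axle,keg,mesh,crate,rod]
Tick 9: prefer A, take drum from A; A=[-] B=[peg] C=[bolt,iron,reel,axle,keg,mesh,crate,rod,drum]
Tick 10: prefer B, take peg from B; A=[-] B=[-] C=[bolt,iron,reel,axle,keg,mesh,crate,rod,drum,peg]
Tick 11: prefer A, both empty, nothing taken; A=[-] B=[-] C=[bolt,iron,reel,axle,keg,mesh,crate,rod,drum,peg]
Tick 12: prefer B, both empty, nothing taken; A=[-] B=[-] C=[bolt,iron,reel,axle,keg,mesh,crate,rod,drum,peg]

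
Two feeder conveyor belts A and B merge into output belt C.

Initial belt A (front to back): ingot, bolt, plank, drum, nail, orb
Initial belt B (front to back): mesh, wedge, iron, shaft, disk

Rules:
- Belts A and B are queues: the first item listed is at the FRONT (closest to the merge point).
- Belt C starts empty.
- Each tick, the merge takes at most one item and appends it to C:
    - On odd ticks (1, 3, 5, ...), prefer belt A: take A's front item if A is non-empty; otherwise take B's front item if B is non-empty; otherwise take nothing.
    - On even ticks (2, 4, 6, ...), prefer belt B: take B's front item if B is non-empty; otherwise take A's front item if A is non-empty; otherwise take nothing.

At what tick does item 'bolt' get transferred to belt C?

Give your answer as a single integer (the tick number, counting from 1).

Tick 1: prefer A, take ingot from A; A=[bolt,plank,drum,nail,orb] B=[mesh,wedge,iron,shaft,disk] C=[ingot]
Tick 2: prefer B, take mesh from B; A=[bolt,plank,drum,nail,orb] B=[wedge,iron,shaft,disk] C=[ingot,mesh]
Tick 3: prefer A, take bolt from A; A=[plank,drum,nail,orb] B=[wedge,iron,shaft,disk] C=[ingot,mesh,bolt]

Answer: 3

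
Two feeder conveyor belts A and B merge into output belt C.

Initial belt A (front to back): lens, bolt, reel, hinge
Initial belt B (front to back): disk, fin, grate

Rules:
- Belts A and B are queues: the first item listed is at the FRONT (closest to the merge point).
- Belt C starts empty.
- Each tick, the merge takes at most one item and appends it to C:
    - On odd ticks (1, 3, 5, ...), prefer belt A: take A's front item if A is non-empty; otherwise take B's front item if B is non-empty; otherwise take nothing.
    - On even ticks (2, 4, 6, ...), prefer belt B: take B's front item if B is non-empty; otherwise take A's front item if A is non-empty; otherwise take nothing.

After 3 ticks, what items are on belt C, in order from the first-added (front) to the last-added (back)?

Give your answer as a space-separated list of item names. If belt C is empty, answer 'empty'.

Tick 1: prefer A, take lens from A; A=[bolt,reel,hinge] B=[disk,fin,grate] C=[lens]
Tick 2: prefer B, take disk from B; A=[bolt,reel,hinge] B=[fin,grate] C=[lens,disk]
Tick 3: prefer A, take bolt from A; A=[reel,hinge] B=[fin,grate] C=[lens,disk,bolt]

Answer: lens disk bolt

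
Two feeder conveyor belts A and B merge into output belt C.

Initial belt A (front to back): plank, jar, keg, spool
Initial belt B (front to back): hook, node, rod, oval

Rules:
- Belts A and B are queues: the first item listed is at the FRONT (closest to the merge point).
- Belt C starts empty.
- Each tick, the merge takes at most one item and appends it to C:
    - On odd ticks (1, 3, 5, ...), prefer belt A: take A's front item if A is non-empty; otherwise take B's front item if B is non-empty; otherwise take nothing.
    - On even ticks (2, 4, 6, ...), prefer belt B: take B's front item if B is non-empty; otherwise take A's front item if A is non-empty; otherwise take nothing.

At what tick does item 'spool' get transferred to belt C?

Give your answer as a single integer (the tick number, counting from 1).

Tick 1: prefer A, take plank from A; A=[jar,keg,spool] B=[hook,node,rod,oval] C=[plank]
Tick 2: prefer B, take hook from B; A=[jar,keg,spool] B=[node,rod,oval] C=[plank,hook]
Tick 3: prefer A, take jar from A; A=[keg,spool] B=[node,rod,oval] C=[plank,hook,jar]
Tick 4: prefer B, take node from B; A=[keg,spool] B=[rod,oval] C=[plank,hook,jar,node]
Tick 5: prefer A, take keg from A; A=[spool] B=[rod,oval] C=[plank,hook,jar,node,keg]
Tick 6: prefer B, take rod from B; A=[spool] B=[oval] C=[plank,hook,jar,node,keg,rod]
Tick 7: prefer A, take spool from A; A=[-] B=[oval] C=[plank,hook,jar,node,keg,rod,spool]

Answer: 7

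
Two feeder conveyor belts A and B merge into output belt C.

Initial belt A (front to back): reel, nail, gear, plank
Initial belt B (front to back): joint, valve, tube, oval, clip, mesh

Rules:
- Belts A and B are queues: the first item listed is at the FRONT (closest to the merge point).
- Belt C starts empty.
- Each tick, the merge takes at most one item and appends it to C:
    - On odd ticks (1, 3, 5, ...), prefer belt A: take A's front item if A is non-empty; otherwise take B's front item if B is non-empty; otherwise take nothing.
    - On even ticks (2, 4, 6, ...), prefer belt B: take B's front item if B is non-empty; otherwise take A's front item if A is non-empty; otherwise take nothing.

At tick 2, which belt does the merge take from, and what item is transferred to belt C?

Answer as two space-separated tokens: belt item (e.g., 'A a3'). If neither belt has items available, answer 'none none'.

Answer: B joint

Derivation:
Tick 1: prefer A, take reel from A; A=[nail,gear,plank] B=[joint,valve,tube,oval,clip,mesh] C=[reel]
Tick 2: prefer B, take joint from B; A=[nail,gear,plank] B=[valve,tube,oval,clip,mesh] C=[reel,joint]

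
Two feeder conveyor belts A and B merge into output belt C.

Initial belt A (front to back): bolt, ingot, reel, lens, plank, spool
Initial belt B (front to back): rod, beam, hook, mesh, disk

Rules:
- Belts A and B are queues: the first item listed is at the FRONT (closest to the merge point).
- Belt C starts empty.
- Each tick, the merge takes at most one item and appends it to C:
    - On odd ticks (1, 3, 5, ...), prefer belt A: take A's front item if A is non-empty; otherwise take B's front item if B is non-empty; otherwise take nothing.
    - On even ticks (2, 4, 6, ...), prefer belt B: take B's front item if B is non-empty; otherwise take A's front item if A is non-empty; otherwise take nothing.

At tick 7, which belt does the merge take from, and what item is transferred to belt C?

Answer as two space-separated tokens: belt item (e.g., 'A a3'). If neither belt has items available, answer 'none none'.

Answer: A lens

Derivation:
Tick 1: prefer A, take bolt from A; A=[ingot,reel,lens,plank,spool] B=[rod,beam,hook,mesh,disk] C=[bolt]
Tick 2: prefer B, take rod from B; A=[ingot,reel,lens,plank,spool] B=[beam,hook,mesh,disk] C=[bolt,rod]
Tick 3: prefer A, take ingot from A; A=[reel,lens,plank,spool] B=[beam,hook,mesh,disk] C=[bolt,rod,ingot]
Tick 4: prefer B, take beam from B; A=[reel,lens,plank,spool] B=[hook,mesh,disk] C=[bolt,rod,ingot,beam]
Tick 5: prefer A, take reel from A; A=[lens,plank,spool] B=[hook,mesh,disk] C=[bolt,rod,ingot,beam,reel]
Tick 6: prefer B, take hook from B; A=[lens,plank,spool] B=[mesh,disk] C=[bolt,rod,ingot,beam,reel,hook]
Tick 7: prefer A, take lens from A; A=[plank,spool] B=[mesh,disk] C=[bolt,rod,ingot,beam,reel,hook,lens]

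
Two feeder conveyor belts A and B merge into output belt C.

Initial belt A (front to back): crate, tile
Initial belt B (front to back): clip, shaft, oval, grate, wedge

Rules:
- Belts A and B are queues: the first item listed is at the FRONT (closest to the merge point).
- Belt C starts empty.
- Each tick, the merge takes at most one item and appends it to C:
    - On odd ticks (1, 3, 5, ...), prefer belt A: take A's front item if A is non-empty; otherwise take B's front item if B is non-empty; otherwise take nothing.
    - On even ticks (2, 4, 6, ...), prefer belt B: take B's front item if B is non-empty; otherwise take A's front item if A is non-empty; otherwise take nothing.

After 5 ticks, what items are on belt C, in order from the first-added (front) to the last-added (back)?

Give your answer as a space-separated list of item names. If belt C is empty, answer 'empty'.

Tick 1: prefer A, take crate from A; A=[tile] B=[clip,shaft,oval,grate,wedge] C=[crate]
Tick 2: prefer B, take clip from B; A=[tile] B=[shaft,oval,grate,wedge] C=[crate,clip]
Tick 3: prefer A, take tile from A; A=[-] B=[shaft,oval,grate,wedge] C=[crate,clip,tile]
Tick 4: prefer B, take shaft from B; A=[-] B=[oval,grate,wedge] C=[crate,clip,tile,shaft]
Tick 5: prefer A, take oval from B; A=[-] B=[grate,wedge] C=[crate,clip,tile,shaft,oval]

Answer: crate clip tile shaft oval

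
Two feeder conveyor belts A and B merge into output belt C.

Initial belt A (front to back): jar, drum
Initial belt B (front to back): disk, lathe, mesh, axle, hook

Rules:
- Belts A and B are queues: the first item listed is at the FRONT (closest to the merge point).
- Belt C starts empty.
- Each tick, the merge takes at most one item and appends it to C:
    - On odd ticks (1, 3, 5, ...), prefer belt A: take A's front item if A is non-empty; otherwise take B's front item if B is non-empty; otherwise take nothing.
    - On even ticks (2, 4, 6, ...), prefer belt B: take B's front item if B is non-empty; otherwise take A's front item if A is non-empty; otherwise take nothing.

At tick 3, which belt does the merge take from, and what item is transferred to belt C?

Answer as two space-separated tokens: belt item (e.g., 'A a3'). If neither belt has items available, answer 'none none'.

Answer: A drum

Derivation:
Tick 1: prefer A, take jar from A; A=[drum] B=[disk,lathe,mesh,axle,hook] C=[jar]
Tick 2: prefer B, take disk from B; A=[drum] B=[lathe,mesh,axle,hook] C=[jar,disk]
Tick 3: prefer A, take drum from A; A=[-] B=[lathe,mesh,axle,hook] C=[jar,disk,drum]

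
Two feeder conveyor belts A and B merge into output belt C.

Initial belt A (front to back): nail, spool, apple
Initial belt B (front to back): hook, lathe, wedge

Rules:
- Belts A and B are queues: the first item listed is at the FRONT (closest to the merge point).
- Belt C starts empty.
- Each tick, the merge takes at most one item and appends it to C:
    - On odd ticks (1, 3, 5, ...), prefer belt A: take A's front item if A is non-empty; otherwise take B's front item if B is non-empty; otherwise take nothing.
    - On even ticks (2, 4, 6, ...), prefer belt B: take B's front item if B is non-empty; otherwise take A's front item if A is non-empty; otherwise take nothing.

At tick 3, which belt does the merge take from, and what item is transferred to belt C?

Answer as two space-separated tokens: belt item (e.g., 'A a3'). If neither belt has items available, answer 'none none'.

Answer: A spool

Derivation:
Tick 1: prefer A, take nail from A; A=[spool,apple] B=[hook,lathe,wedge] C=[nail]
Tick 2: prefer B, take hook from B; A=[spool,apple] B=[lathe,wedge] C=[nail,hook]
Tick 3: prefer A, take spool from A; A=[apple] B=[lathe,wedge] C=[nail,hook,spool]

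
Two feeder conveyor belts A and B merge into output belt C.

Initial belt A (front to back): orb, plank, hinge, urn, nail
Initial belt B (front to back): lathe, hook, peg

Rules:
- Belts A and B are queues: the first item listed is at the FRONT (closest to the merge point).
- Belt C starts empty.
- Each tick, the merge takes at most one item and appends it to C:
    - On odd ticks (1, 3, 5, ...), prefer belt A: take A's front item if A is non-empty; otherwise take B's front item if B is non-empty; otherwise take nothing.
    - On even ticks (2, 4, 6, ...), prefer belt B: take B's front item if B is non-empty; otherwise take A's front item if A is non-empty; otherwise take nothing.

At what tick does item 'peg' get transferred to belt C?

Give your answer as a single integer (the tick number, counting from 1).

Answer: 6

Derivation:
Tick 1: prefer A, take orb from A; A=[plank,hinge,urn,nail] B=[lathe,hook,peg] C=[orb]
Tick 2: prefer B, take lathe from B; A=[plank,hinge,urn,nail] B=[hook,peg] C=[orb,lathe]
Tick 3: prefer A, take plank from A; A=[hinge,urn,nail] B=[hook,peg] C=[orb,lathe,plank]
Tick 4: prefer B, take hook from B; A=[hinge,urn,nail] B=[peg] C=[orb,lathe,plank,hook]
Tick 5: prefer A, take hinge from A; A=[urn,nail] B=[peg] C=[orb,lathe,plank,hook,hinge]
Tick 6: prefer B, take peg from B; A=[urn,nail] B=[-] C=[orb,lathe,plank,hook,hinge,peg]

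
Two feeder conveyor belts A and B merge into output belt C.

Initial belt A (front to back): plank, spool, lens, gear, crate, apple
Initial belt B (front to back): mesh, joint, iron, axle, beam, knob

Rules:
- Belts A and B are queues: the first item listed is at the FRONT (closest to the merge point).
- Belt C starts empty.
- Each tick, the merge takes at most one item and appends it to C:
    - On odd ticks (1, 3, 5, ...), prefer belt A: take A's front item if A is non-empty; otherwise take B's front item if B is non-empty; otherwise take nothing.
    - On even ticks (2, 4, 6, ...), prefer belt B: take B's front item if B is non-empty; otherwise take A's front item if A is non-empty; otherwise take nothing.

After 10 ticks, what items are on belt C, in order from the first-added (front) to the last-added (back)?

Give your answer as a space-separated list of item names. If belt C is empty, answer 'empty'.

Tick 1: prefer A, take plank from A; A=[spool,lens,gear,crate,apple] B=[mesh,joint,iron,axle,beam,knob] C=[plank]
Tick 2: prefer B, take mesh from B; A=[spool,lens,gear,crate,apple] B=[joint,iron,axle,beam,knob] C=[plank,mesh]
Tick 3: prefer A, take spool from A; A=[lens,gear,crate,apple] B=[joint,iron,axle,beam,knob] C=[plank,mesh,spool]
Tick 4: prefer B, take joint from B; A=[lens,gear,crate,apple] B=[iron,axle,beam,knob] C=[plank,mesh,spool,joint]
Tick 5: prefer A, take lens from A; A=[gear,crate,apple] B=[iron,axle,beam,knob] C=[plank,mesh,spool,joint,lens]
Tick 6: prefer B, take iron from B; A=[gear,crate,apple] B=[axle,beam,knob] C=[plank,mesh,spool,joint,lens,iron]
Tick 7: prefer A, take gear from A; A=[crate,apple] B=[axle,beam,knob] C=[plank,mesh,spool,joint,lens,iron,gear]
Tick 8: prefer B, take axle from B; A=[crate,apple] B=[beam,knob] C=[plank,mesh,spool,joint,lens,iron,gear,axle]
Tick 9: prefer A, take crate from A; A=[apple] B=[beam,knob] C=[plank,mesh,spool,joint,lens,iron,gear,axle,crate]
Tick 10: prefer B, take beam from B; A=[apple] B=[knob] C=[plank,mesh,spool,joint,lens,iron,gear,axle,crate,beam]

Answer: plank mesh spool joint lens iron gear axle crate beam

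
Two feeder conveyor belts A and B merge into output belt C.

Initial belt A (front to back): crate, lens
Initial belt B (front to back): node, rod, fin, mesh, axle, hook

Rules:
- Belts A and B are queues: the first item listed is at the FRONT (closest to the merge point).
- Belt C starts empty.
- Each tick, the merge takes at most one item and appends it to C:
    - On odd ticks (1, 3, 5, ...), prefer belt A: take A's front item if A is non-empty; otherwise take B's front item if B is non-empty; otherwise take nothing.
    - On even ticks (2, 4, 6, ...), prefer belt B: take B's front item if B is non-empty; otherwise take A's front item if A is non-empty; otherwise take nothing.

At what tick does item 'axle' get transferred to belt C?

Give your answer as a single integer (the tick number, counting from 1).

Tick 1: prefer A, take crate from A; A=[lens] B=[node,rod,fin,mesh,axle,hook] C=[crate]
Tick 2: prefer B, take node from B; A=[lens] B=[rod,fin,mesh,axle,hook] C=[crate,node]
Tick 3: prefer A, take lens from A; A=[-] B=[rod,fin,mesh,axle,hook] C=[crate,node,lens]
Tick 4: prefer B, take rod from B; A=[-] B=[fin,mesh,axle,hook] C=[crate,node,lens,rod]
Tick 5: prefer A, take fin from B; A=[-] B=[mesh,axle,hook] C=[crate,node,lens,rod,fin]
Tick 6: prefer B, take mesh from B; A=[-] B=[axle,hook] C=[crate,node,lens,rod,fin,mesh]
Tick 7: prefer A, take axle from B; A=[-] B=[hook] C=[crate,node,lens,rod,fin,mesh,axle]

Answer: 7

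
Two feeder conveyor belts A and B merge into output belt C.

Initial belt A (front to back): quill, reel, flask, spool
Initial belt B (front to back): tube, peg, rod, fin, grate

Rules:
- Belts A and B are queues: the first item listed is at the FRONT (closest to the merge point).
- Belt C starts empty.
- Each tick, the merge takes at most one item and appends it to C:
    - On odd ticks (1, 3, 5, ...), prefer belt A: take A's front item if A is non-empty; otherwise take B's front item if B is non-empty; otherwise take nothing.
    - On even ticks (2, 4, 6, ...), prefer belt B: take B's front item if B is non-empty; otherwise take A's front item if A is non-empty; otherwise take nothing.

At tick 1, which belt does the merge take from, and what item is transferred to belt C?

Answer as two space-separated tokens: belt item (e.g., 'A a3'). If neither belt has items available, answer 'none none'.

Tick 1: prefer A, take quill from A; A=[reel,flask,spool] B=[tube,peg,rod,fin,grate] C=[quill]

Answer: A quill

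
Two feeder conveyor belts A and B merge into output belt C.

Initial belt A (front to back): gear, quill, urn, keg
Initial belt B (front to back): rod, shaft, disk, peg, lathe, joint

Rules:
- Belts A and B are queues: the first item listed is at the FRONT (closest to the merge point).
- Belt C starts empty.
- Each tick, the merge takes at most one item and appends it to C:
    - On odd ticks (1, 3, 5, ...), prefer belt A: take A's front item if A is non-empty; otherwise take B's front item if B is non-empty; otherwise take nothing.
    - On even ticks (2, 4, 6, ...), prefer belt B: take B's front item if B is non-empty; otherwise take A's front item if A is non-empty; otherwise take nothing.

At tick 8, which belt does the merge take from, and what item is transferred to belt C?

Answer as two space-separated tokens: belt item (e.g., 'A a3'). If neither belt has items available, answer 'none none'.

Answer: B peg

Derivation:
Tick 1: prefer A, take gear from A; A=[quill,urn,keg] B=[rod,shaft,disk,peg,lathe,joint] C=[gear]
Tick 2: prefer B, take rod from B; A=[quill,urn,keg] B=[shaft,disk,peg,lathe,joint] C=[gear,rod]
Tick 3: prefer A, take quill from A; A=[urn,keg] B=[shaft,disk,peg,lathe,joint] C=[gear,rod,quill]
Tick 4: prefer B, take shaft from B; A=[urn,keg] B=[disk,peg,lathe,joint] C=[gear,rod,quill,shaft]
Tick 5: prefer A, take urn from A; A=[keg] B=[disk,peg,lathe,joint] C=[gear,rod,quill,shaft,urn]
Tick 6: prefer B, take disk from B; A=[keg] B=[peg,lathe,joint] C=[gear,rod,quill,shaft,urn,disk]
Tick 7: prefer A, take keg from A; A=[-] B=[peg,lathe,joint] C=[gear,rod,quill,shaft,urn,disk,keg]
Tick 8: prefer B, take peg from B; A=[-] B=[lathe,joint] C=[gear,rod,quill,shaft,urn,disk,keg,peg]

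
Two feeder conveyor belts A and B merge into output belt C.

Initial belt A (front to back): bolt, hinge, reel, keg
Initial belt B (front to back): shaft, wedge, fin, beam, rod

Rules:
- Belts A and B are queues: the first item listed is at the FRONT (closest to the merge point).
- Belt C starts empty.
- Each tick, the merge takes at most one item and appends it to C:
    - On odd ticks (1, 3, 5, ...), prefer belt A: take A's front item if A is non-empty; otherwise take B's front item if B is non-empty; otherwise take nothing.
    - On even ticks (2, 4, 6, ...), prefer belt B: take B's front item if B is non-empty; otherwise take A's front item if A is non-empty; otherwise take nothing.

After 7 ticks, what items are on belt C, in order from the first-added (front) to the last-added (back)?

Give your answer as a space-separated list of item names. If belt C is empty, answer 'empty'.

Answer: bolt shaft hinge wedge reel fin keg

Derivation:
Tick 1: prefer A, take bolt from A; A=[hinge,reel,keg] B=[shaft,wedge,fin,beam,rod] C=[bolt]
Tick 2: prefer B, take shaft from B; A=[hinge,reel,keg] B=[wedge,fin,beam,rod] C=[bolt,shaft]
Tick 3: prefer A, take hinge from A; A=[reel,keg] B=[wedge,fin,beam,rod] C=[bolt,shaft,hinge]
Tick 4: prefer B, take wedge from B; A=[reel,keg] B=[fin,beam,rod] C=[bolt,shaft,hinge,wedge]
Tick 5: prefer A, take reel from A; A=[keg] B=[fin,beam,rod] C=[bolt,shaft,hinge,wedge,reel]
Tick 6: prefer B, take fin from B; A=[keg] B=[beam,rod] C=[bolt,shaft,hinge,wedge,reel,fin]
Tick 7: prefer A, take keg from A; A=[-] B=[beam,rod] C=[bolt,shaft,hinge,wedge,reel,fin,keg]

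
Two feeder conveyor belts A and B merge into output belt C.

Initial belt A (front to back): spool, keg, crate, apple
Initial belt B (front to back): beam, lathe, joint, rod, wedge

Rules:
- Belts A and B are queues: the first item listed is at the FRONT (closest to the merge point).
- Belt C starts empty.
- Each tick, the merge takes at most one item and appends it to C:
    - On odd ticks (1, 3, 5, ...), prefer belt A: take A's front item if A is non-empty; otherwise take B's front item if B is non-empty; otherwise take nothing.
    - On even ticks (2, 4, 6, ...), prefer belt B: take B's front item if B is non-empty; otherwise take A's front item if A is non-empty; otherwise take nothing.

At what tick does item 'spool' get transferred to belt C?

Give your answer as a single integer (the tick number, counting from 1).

Answer: 1

Derivation:
Tick 1: prefer A, take spool from A; A=[keg,crate,apple] B=[beam,lathe,joint,rod,wedge] C=[spool]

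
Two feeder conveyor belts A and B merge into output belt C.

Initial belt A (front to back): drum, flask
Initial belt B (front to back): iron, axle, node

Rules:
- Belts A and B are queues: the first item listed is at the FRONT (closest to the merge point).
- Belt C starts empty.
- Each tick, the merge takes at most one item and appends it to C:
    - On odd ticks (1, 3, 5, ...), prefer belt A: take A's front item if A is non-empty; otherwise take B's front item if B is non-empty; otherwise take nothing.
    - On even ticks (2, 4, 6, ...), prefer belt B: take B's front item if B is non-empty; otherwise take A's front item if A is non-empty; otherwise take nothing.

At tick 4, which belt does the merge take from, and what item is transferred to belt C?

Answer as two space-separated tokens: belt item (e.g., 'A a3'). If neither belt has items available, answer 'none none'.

Tick 1: prefer A, take drum from A; A=[flask] B=[iron,axle,node] C=[drum]
Tick 2: prefer B, take iron from B; A=[flask] B=[axle,node] C=[drum,iron]
Tick 3: prefer A, take flask from A; A=[-] B=[axle,node] C=[drum,iron,flask]
Tick 4: prefer B, take axle from B; A=[-] B=[node] C=[drum,iron,flask,axle]

Answer: B axle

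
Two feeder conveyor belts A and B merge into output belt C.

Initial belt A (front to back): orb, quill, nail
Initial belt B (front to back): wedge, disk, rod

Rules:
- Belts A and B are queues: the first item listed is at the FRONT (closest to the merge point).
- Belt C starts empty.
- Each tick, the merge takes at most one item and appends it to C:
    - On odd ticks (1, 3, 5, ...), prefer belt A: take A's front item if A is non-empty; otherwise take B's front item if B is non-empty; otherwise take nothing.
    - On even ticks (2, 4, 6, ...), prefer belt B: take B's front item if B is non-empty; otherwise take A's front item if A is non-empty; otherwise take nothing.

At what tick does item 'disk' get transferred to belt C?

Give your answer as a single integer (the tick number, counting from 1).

Tick 1: prefer A, take orb from A; A=[quill,nail] B=[wedge,disk,rod] C=[orb]
Tick 2: prefer B, take wedge from B; A=[quill,nail] B=[disk,rod] C=[orb,wedge]
Tick 3: prefer A, take quill from A; A=[nail] B=[disk,rod] C=[orb,wedge,quill]
Tick 4: prefer B, take disk from B; A=[nail] B=[rod] C=[orb,wedge,quill,disk]

Answer: 4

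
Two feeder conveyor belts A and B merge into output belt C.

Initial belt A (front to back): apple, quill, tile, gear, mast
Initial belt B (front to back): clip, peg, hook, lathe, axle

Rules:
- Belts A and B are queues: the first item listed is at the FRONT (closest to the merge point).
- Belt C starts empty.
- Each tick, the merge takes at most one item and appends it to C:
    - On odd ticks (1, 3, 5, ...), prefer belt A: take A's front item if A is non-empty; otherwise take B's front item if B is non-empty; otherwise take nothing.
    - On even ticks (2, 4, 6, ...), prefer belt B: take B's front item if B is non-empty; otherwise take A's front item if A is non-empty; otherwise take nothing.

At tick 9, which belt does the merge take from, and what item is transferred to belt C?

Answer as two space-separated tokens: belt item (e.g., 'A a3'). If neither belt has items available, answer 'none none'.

Answer: A mast

Derivation:
Tick 1: prefer A, take apple from A; A=[quill,tile,gear,mast] B=[clip,peg,hook,lathe,axle] C=[apple]
Tick 2: prefer B, take clip from B; A=[quill,tile,gear,mast] B=[peg,hook,lathe,axle] C=[apple,clip]
Tick 3: prefer A, take quill from A; A=[tile,gear,mast] B=[peg,hook,lathe,axle] C=[apple,clip,quill]
Tick 4: prefer B, take peg from B; A=[tile,gear,mast] B=[hook,lathe,axle] C=[apple,clip,quill,peg]
Tick 5: prefer A, take tile from A; A=[gear,mast] B=[hook,lathe,axle] C=[apple,clip,quill,peg,tile]
Tick 6: prefer B, take hook from B; A=[gear,mast] B=[lathe,axle] C=[apple,clip,quill,peg,tile,hook]
Tick 7: prefer A, take gear from A; A=[mast] B=[lathe,axle] C=[apple,clip,quill,peg,tile,hook,gear]
Tick 8: prefer B, take lathe from B; A=[mast] B=[axle] C=[apple,clip,quill,peg,tile,hook,gear,lathe]
Tick 9: prefer A, take mast from A; A=[-] B=[axle] C=[apple,clip,quill,peg,tile,hook,gear,lathe,mast]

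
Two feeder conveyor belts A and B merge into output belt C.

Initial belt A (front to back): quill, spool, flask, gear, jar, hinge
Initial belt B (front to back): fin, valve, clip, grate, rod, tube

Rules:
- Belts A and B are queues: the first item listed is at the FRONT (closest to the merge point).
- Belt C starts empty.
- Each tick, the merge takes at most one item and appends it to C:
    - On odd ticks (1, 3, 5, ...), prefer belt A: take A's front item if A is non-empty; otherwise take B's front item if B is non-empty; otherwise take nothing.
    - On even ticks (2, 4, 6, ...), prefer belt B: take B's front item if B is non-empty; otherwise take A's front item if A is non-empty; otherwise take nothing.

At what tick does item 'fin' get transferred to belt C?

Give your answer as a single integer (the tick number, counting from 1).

Answer: 2

Derivation:
Tick 1: prefer A, take quill from A; A=[spool,flask,gear,jar,hinge] B=[fin,valve,clip,grate,rod,tube] C=[quill]
Tick 2: prefer B, take fin from B; A=[spool,flask,gear,jar,hinge] B=[valve,clip,grate,rod,tube] C=[quill,fin]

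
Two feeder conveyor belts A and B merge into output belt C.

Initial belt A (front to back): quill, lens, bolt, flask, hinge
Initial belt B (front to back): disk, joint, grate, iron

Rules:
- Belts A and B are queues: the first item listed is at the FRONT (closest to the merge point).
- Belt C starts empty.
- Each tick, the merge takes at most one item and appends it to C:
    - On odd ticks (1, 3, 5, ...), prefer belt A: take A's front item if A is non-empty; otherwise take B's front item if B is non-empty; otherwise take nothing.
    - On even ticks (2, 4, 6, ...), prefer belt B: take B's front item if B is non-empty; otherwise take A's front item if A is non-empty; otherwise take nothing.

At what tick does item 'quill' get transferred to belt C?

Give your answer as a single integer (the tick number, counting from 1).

Tick 1: prefer A, take quill from A; A=[lens,bolt,flask,hinge] B=[disk,joint,grate,iron] C=[quill]

Answer: 1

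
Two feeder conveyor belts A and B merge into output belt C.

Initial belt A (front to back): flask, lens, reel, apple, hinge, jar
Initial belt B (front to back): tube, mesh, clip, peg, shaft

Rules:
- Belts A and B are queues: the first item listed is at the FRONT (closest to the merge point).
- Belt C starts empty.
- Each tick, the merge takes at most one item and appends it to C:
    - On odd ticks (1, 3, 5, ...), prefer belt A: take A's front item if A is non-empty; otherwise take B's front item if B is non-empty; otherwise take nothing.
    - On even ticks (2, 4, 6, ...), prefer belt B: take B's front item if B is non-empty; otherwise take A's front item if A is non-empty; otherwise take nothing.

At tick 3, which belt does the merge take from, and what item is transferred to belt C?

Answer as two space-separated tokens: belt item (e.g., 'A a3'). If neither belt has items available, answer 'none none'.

Answer: A lens

Derivation:
Tick 1: prefer A, take flask from A; A=[lens,reel,apple,hinge,jar] B=[tube,mesh,clip,peg,shaft] C=[flask]
Tick 2: prefer B, take tube from B; A=[lens,reel,apple,hinge,jar] B=[mesh,clip,peg,shaft] C=[flask,tube]
Tick 3: prefer A, take lens from A; A=[reel,apple,hinge,jar] B=[mesh,clip,peg,shaft] C=[flask,tube,lens]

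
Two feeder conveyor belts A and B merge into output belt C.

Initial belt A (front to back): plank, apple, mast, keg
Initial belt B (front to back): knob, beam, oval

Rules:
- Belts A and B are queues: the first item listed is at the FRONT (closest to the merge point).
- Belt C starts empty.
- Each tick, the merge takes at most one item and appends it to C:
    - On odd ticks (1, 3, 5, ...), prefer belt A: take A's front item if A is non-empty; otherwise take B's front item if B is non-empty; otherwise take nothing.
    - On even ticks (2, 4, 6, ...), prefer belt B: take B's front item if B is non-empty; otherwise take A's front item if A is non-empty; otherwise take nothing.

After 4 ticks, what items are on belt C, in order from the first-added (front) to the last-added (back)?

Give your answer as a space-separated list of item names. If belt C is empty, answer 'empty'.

Answer: plank knob apple beam

Derivation:
Tick 1: prefer A, take plank from A; A=[apple,mast,keg] B=[knob,beam,oval] C=[plank]
Tick 2: prefer B, take knob from B; A=[apple,mast,keg] B=[beam,oval] C=[plank,knob]
Tick 3: prefer A, take apple from A; A=[mast,keg] B=[beam,oval] C=[plank,knob,apple]
Tick 4: prefer B, take beam from B; A=[mast,keg] B=[oval] C=[plank,knob,apple,beam]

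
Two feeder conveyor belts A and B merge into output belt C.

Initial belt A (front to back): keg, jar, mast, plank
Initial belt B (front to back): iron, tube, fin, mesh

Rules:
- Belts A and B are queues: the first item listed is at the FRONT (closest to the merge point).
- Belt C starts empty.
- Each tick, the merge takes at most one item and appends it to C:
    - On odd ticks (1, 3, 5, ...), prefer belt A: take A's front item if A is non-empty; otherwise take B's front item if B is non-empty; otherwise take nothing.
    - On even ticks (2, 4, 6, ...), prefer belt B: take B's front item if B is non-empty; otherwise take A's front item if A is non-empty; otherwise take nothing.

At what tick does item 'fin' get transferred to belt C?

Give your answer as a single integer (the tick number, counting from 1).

Answer: 6

Derivation:
Tick 1: prefer A, take keg from A; A=[jar,mast,plank] B=[iron,tube,fin,mesh] C=[keg]
Tick 2: prefer B, take iron from B; A=[jar,mast,plank] B=[tube,fin,mesh] C=[keg,iron]
Tick 3: prefer A, take jar from A; A=[mast,plank] B=[tube,fin,mesh] C=[keg,iron,jar]
Tick 4: prefer B, take tube from B; A=[mast,plank] B=[fin,mesh] C=[keg,iron,jar,tube]
Tick 5: prefer A, take mast from A; A=[plank] B=[fin,mesh] C=[keg,iron,jar,tube,mast]
Tick 6: prefer B, take fin from B; A=[plank] B=[mesh] C=[keg,iron,jar,tube,mast,fin]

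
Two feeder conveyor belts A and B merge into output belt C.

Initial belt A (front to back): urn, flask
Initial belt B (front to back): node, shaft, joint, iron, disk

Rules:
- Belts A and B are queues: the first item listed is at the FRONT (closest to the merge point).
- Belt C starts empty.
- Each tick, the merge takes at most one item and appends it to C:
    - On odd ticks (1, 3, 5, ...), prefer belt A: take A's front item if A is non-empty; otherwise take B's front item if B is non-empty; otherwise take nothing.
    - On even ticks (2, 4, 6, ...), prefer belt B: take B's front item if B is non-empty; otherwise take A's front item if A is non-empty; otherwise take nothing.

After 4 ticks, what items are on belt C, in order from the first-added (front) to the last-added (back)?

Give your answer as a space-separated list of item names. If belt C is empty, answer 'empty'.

Tick 1: prefer A, take urn from A; A=[flask] B=[node,shaft,joint,iron,disk] C=[urn]
Tick 2: prefer B, take node from B; A=[flask] B=[shaft,joint,iron,disk] C=[urn,node]
Tick 3: prefer A, take flask from A; A=[-] B=[shaft,joint,iron,disk] C=[urn,node,flask]
Tick 4: prefer B, take shaft from B; A=[-] B=[joint,iron,disk] C=[urn,node,flask,shaft]

Answer: urn node flask shaft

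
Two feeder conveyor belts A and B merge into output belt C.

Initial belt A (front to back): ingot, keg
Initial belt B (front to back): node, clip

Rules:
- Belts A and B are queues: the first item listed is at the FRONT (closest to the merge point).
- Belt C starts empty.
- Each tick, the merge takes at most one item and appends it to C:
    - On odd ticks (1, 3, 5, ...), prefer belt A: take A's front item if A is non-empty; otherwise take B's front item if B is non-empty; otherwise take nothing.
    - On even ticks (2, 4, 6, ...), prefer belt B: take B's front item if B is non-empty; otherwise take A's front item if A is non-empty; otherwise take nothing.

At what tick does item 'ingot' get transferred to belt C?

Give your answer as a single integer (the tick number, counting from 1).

Tick 1: prefer A, take ingot from A; A=[keg] B=[node,clip] C=[ingot]

Answer: 1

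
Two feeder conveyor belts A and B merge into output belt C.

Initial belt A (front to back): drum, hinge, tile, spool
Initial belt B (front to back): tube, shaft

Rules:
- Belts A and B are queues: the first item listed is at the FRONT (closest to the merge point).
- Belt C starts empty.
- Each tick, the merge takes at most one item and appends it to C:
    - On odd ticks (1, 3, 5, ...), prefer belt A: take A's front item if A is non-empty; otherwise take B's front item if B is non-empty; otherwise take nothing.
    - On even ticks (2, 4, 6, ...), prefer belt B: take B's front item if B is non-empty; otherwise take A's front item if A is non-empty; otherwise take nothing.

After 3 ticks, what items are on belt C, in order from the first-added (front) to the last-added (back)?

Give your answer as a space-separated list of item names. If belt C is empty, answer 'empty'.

Answer: drum tube hinge

Derivation:
Tick 1: prefer A, take drum from A; A=[hinge,tile,spool] B=[tube,shaft] C=[drum]
Tick 2: prefer B, take tube from B; A=[hinge,tile,spool] B=[shaft] C=[drum,tube]
Tick 3: prefer A, take hinge from A; A=[tile,spool] B=[shaft] C=[drum,tube,hinge]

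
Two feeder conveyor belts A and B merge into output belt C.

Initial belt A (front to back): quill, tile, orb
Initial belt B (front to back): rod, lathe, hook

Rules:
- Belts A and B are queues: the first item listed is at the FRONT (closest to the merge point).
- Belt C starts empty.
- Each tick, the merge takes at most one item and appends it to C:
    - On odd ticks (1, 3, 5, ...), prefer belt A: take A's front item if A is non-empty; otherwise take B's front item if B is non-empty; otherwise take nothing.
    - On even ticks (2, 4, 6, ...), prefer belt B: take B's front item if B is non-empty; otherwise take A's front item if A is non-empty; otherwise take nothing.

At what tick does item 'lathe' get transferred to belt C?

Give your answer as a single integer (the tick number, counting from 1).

Tick 1: prefer A, take quill from A; A=[tile,orb] B=[rod,lathe,hook] C=[quill]
Tick 2: prefer B, take rod from B; A=[tile,orb] B=[lathe,hook] C=[quill,rod]
Tick 3: prefer A, take tile from A; A=[orb] B=[lathe,hook] C=[quill,rod,tile]
Tick 4: prefer B, take lathe from B; A=[orb] B=[hook] C=[quill,rod,tile,lathe]

Answer: 4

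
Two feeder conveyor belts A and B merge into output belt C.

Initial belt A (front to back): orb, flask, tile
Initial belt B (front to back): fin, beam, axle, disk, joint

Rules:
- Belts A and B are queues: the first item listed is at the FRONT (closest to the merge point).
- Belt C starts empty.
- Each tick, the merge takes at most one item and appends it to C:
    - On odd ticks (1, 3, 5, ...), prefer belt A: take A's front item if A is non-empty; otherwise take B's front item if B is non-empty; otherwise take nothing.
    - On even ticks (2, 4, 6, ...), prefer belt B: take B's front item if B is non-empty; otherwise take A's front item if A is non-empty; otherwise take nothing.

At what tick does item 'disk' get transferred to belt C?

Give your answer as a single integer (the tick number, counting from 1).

Tick 1: prefer A, take orb from A; A=[flask,tile] B=[fin,beam,axle,disk,joint] C=[orb]
Tick 2: prefer B, take fin from B; A=[flask,tile] B=[beam,axle,disk,joint] C=[orb,fin]
Tick 3: prefer A, take flask from A; A=[tile] B=[beam,axle,disk,joint] C=[orb,fin,flask]
Tick 4: prefer B, take beam from B; A=[tile] B=[axle,disk,joint] C=[orb,fin,flask,beam]
Tick 5: prefer A, take tile from A; A=[-] B=[axle,disk,joint] C=[orb,fin,flask,beam,tile]
Tick 6: prefer B, take axle from B; A=[-] B=[disk,joint] C=[orb,fin,flask,beam,tile,axle]
Tick 7: prefer A, take disk from B; A=[-] B=[joint] C=[orb,fin,flask,beam,tile,axle,disk]

Answer: 7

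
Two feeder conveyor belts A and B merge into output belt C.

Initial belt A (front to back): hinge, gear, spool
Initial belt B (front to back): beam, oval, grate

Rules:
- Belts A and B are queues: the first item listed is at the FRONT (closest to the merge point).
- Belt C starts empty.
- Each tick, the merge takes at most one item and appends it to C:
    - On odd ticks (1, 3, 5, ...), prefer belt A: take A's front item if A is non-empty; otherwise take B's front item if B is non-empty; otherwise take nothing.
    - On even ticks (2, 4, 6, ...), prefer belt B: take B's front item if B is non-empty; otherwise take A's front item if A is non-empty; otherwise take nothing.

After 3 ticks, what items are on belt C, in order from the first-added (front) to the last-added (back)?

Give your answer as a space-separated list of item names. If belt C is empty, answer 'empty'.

Tick 1: prefer A, take hinge from A; A=[gear,spool] B=[beam,oval,grate] C=[hinge]
Tick 2: prefer B, take beam from B; A=[gear,spool] B=[oval,grate] C=[hinge,beam]
Tick 3: prefer A, take gear from A; A=[spool] B=[oval,grate] C=[hinge,beam,gear]

Answer: hinge beam gear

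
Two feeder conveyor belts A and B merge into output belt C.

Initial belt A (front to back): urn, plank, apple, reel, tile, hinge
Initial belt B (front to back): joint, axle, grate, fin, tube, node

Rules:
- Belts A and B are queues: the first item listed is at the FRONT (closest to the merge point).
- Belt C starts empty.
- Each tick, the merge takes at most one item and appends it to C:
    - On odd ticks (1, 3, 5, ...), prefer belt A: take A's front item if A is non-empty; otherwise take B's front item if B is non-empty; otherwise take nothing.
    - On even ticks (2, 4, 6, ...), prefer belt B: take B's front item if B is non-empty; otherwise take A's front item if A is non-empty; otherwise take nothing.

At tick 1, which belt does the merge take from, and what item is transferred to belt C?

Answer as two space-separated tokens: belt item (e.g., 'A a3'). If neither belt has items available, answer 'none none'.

Tick 1: prefer A, take urn from A; A=[plank,apple,reel,tile,hinge] B=[joint,axle,grate,fin,tube,node] C=[urn]

Answer: A urn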